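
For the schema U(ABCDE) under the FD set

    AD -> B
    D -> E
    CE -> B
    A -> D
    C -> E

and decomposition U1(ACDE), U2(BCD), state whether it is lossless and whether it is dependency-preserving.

Lossless test: (CD)⁺ = {BCDE}, which contains all of one fragment — lossless.
Dependency preservation: the restricted closure of {AD} across the fragments never reaches {B}, so AD → B cannot be enforced without a join — not preserved.

lossless but not dependency-preserving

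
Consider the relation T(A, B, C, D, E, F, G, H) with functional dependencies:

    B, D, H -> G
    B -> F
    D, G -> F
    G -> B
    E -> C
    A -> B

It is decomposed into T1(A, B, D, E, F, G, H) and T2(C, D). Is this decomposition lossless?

Common attributes: T1 ∩ T2 = {D}.
No dependency enlarges {D}, so (D)⁺ = {D}.
The closure contains neither all of T1 = {A, B, D, E, F, G, H} nor all of T2 = {C, D}, so the common attributes are not a superkey of either fragment. The join is lossy.

No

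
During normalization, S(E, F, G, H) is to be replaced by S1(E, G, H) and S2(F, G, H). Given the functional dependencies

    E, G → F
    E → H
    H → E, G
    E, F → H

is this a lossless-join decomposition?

Yes

Common attributes: S1 ∩ S2 = {G, H}.
Closure of {G, H}: H → E, G applies, adding E; E, G → F applies, adding F. So (G, H)⁺ = {E, F, G, H}.
This closure contains every attribute of S1, so S1 ∩ S2 → S1. The join is lossless.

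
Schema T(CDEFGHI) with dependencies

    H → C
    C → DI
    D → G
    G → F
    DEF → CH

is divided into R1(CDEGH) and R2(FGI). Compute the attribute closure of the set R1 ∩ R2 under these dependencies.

R1 ∩ R2 = {G}.
G → F applies, adding F
Closure: {FG}.

FG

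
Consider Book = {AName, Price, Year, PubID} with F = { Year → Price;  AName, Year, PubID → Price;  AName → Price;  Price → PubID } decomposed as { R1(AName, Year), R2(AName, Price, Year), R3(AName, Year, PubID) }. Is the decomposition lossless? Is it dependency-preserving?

lossless but not dependency-preserving

Lossless test (chase): Rows 1 and 2 agree on Year; apply Year→Price and equate their Price entries. Rows 1 and 3 agree on Year; apply Year→Price and equate their Price entries. Rows 1 and 2 agree on Price; apply Price→PubID and equate their PubID entries. Rows 1 and 3 agree on Price; apply Price→PubID and equate their PubID entries. Row 1 is now all distinguished symbols — the join is lossless.
Dependency preservation: the restricted closure of {Price} across the fragments never reaches {PubID}, so Price → PubID cannot be enforced without a join — not preserved.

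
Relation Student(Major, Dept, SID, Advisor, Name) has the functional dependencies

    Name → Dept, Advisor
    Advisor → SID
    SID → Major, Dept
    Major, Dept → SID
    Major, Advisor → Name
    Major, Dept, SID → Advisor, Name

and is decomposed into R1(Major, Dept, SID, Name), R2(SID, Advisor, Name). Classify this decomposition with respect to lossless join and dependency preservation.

lossless and dependency-preserving

Lossless test: (SID, Name)⁺ = {Major, Dept, SID, Advisor, Name}, which contains all of one fragment — lossless.
Dependency preservation: Name → Dept, Advisor; Major, Advisor → Name; Major, Dept, SID → Advisor, Name are not contained in any single fragment, but the restricted closure of each left-hand side across the fragments still reaches the right-hand side; the remaining FDs each lie inside some fragment. All dependencies are preserved.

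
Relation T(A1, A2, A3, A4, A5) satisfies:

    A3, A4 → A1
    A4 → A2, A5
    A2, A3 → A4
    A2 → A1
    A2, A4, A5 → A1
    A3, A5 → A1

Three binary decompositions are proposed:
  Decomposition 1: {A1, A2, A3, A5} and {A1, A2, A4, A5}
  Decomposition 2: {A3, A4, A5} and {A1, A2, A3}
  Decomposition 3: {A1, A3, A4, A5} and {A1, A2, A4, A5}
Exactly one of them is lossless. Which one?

Decomposition 3

Decomposition 1: common = {A1, A2, A5}, closure = {A1, A2, A5} → lossy.
Decomposition 2: common = {A3}, closure = {A3} → lossy.
Decomposition 3: common = {A1, A4, A5}, closure = {A1, A2, A4, A5} → lossless.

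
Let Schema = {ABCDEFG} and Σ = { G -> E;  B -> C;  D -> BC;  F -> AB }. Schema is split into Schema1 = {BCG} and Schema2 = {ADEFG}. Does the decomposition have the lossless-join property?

No

Common attributes: Schema1 ∩ Schema2 = {G}.
Closure of {G}: G → E applies, adding E. So (G)⁺ = {EG}.
The closure contains neither all of Schema1 = {BCG} nor all of Schema2 = {ADEFG}, so the common attributes are not a superkey of either fragment. The join is lossy.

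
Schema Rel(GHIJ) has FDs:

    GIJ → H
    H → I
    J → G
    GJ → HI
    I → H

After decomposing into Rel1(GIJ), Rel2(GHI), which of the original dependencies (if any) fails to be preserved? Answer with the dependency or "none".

GIJ → H: restricted closure across fragments reaches H.
H → I lies within Rel2.
J → G lies within Rel1.
GJ → HI: restricted closure across fragments reaches HI.
I → H lies within Rel2.
Every dependency is enforceable on the fragments, so the decomposition is dependency-preserving.

none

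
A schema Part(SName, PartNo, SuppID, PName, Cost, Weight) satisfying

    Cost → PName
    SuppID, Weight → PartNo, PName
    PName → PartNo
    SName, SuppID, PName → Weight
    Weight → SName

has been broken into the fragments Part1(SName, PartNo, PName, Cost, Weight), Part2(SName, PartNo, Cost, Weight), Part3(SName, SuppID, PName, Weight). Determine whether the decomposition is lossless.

Chase test. Columns are SName, PartNo, SuppID, PName, Cost, Weight; row i has aⱼ where attribute j ∈ Parti, else bᵢⱼ.
Initial tableau (one row per fragment):
  row 1: a1 a2 b13 a4 a5 a6
  row 2: a1 a2 b23 b24 a5 a6
  row 3: a1 b32 a3 a4 b35 a6
Rows 1 and 2 agree on Cost; apply Cost→PName and equate their PName entries.
Rows 1 and 3 agree on PName; apply PName→PartNo and equate their PartNo entries.
No row becomes fully distinguished — the join is lossy.

No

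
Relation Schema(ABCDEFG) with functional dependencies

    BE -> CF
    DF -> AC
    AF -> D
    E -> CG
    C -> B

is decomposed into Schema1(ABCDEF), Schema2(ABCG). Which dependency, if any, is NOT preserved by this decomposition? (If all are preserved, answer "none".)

Check E → CG: no single fragment contains all of {CEG}, and the restricted closure of {E} across the fragments never reaches {CG}.
BE → CF is preserved.
DF → AC is preserved.
AF → D is preserved.
C → B is preserved.

E -> CG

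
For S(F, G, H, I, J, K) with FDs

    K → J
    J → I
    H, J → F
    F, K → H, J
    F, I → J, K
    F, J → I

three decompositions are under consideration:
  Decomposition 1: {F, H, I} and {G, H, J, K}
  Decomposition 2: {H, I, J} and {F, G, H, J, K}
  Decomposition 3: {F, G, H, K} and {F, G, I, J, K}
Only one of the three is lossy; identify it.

Decomposition 1: common = {H}, closure = {H} → lossy.
Decomposition 2: common = {H, J}, closure = {F, H, I, J, K} → lossless.
Decomposition 3: common = {F, G, K}, closure = {F, G, H, I, J, K} → lossless.

Decomposition 1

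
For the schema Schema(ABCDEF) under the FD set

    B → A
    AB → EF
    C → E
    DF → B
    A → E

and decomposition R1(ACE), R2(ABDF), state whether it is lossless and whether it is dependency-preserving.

lossy but dependency-preserving

Lossless test: (A)⁺ = {AE}, which is a superkey of neither fragment — lossy.
Dependency preservation: AB → EF is not contained in any single fragment, but the restricted closure of its left-hand side across the fragments still reaches the right-hand side; the remaining FDs each lie inside some fragment. All dependencies are preserved.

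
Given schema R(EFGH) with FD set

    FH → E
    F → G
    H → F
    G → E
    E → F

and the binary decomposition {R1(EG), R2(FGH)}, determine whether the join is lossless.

Common attributes: R1 ∩ R2 = {G}.
Closure of {G}: G → E applies, adding E; E → F applies, adding F. So (G)⁺ = {EFG}.
This closure contains every attribute of R1, so R1 ∩ R2 → R1. The join is lossless.

Yes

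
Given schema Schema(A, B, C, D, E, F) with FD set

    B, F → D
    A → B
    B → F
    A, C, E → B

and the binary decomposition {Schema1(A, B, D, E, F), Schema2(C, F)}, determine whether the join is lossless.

Common attributes: Schema1 ∩ Schema2 = {F}.
No dependency enlarges {F}, so (F)⁺ = {F}.
The closure contains neither all of Schema1 = {A, B, D, E, F} nor all of Schema2 = {C, F}, so the common attributes are not a superkey of either fragment. The join is lossy.

No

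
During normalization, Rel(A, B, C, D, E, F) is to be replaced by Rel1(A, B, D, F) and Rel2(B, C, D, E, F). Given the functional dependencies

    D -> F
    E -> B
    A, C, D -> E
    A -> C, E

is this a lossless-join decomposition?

Common attributes: Rel1 ∩ Rel2 = {B, D, F}.
No dependency enlarges {B, D, F}, so (B, D, F)⁺ = {B, D, F}.
The closure contains neither all of Rel1 = {A, B, D, F} nor all of Rel2 = {B, C, D, E, F}, so the common attributes are not a superkey of either fragment. The join is lossy.

No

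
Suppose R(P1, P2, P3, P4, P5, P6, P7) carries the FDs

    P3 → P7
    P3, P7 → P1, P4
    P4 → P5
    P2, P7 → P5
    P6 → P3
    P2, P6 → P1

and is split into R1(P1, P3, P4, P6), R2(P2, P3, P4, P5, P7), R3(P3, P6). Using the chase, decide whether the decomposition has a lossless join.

No

Chase test. Columns are P1, P2, P3, P4, P5, P6, P7; row i has aⱼ where attribute j ∈ Ri, else bᵢⱼ.
Initial tableau (one row per fragment):
  row 1: a1 b12 a3 a4 b15 a6 b17
  row 2: b21 a2 a3 a4 a5 b26 a7
  row 3: b31 b32 a3 b34 b35 a6 b37
Rows 1 and 2 agree on P3; apply P3→P7 and equate their P7 entries.
Rows 1 and 3 agree on P3; apply P3→P7 and equate their P7 entries.
Rows 1 and 2 agree on P3, P7; apply P3, P7→P1, P4 and equate their P1, P4 entries.
Rows 1 and 3 agree on P3, P7; apply P3, P7→P1, P4 and equate their P1, P4 entries.
Rows 1 and 2 agree on P4; apply P4→P5 and equate their P5 entries.
Rows 1 and 3 agree on P4; apply P4→P5 and equate their P5 entries.
No row becomes fully distinguished — the join is lossy.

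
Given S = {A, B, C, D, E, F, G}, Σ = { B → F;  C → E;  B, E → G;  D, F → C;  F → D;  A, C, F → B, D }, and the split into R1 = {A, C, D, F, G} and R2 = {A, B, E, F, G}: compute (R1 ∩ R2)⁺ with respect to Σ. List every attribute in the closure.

R1 ∩ R2 = {A, F, G}.
F → D applies, adding D
D, F → C applies, adding C
A, C, F → B, D applies, adding B
C → E applies, adding E
Closure: {A, B, C, D, E, F, G}.

A, B, C, D, E, F, G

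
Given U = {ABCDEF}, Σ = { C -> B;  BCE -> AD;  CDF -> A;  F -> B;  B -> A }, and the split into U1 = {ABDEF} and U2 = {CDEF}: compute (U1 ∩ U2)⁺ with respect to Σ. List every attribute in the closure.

ABDEF

U1 ∩ U2 = {DEF}.
F → B applies, adding B
B → A applies, adding A
Closure: {ABDEF}.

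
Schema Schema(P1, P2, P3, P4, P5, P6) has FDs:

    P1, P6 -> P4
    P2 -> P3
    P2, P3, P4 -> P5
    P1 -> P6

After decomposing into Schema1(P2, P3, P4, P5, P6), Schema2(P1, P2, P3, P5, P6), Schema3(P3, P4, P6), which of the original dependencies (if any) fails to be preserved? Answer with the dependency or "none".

Check P1, P6 → P4: no single fragment contains all of {P1, P4, P6}, and the restricted closure of {P1, P6} across the fragments never reaches {P4}.
P2 → P3 is preserved.
P2, P3, P4 → P5 is preserved.
P1 → P6 is preserved.

P1, P6 -> P4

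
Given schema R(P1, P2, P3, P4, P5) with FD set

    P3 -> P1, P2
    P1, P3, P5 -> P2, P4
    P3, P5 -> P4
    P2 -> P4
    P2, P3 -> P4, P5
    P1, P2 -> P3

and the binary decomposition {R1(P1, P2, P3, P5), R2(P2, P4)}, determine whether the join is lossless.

Common attributes: R1 ∩ R2 = {P2}.
Closure of {P2}: P2 → P4 applies, adding P4. So (P2)⁺ = {P2, P4}.
This closure contains every attribute of R2, so R1 ∩ R2 → R2. The join is lossless.

Yes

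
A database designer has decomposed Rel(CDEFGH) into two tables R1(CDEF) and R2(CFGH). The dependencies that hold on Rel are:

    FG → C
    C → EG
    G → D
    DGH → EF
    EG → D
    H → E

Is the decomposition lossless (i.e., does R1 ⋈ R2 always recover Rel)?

Common attributes: R1 ∩ R2 = {CF}.
Closure of {CF}: C → EG applies, adding EG; G → D applies, adding D. So (CF)⁺ = {CDEFG}.
This closure contains every attribute of R1, so R1 ∩ R2 → R1. The join is lossless.

Yes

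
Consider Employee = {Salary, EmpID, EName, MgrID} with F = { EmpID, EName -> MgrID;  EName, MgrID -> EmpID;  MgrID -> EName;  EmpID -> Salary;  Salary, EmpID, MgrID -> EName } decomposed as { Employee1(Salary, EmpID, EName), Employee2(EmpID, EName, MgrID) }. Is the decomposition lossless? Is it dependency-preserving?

Lossless test: (EmpID, EName)⁺ = {Salary, EmpID, EName, MgrID}, which contains all of one fragment — lossless.
Dependency preservation: Salary, EmpID, MgrID → EName is not contained in any single fragment, but the restricted closure of its left-hand side across the fragments still reaches the right-hand side; the remaining FDs each lie inside some fragment. All dependencies are preserved.

lossless and dependency-preserving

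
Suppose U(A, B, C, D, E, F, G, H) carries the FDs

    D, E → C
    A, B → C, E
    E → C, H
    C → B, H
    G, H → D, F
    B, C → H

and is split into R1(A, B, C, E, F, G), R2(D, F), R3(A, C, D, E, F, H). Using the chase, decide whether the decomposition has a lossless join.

Chase test. Columns are A, B, C, D, E, F, G, H; row i has aⱼ where attribute j ∈ Ri, else bᵢⱼ.
Initial tableau (one row per fragment):
  row 1: a1 a2 a3 b14 a5 a6 a7 b18
  row 2: b21 b22 b23 a4 b25 a6 b27 b28
  row 3: a1 b32 a3 a4 a5 a6 b37 a8
Rows 1 and 3 agree on E; apply E→C, H and equate their C, H entries.
Rows 1 and 3 agree on C; apply C→B, H and equate their B, H entries.
No row becomes fully distinguished — the join is lossy.

No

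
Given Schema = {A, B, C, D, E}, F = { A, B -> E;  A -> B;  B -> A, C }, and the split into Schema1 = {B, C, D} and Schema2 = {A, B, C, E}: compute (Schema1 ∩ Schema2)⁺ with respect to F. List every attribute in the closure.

Schema1 ∩ Schema2 = {B, C}.
B → A, C applies, adding A
A, B → E applies, adding E
Closure: {A, B, C, E}.

A, B, C, E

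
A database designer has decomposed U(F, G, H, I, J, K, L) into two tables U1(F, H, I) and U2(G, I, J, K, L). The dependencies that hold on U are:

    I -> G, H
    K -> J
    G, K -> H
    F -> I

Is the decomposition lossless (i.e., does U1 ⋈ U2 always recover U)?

No

Common attributes: U1 ∩ U2 = {I}.
Closure of {I}: I → G, H applies, adding G, H. So (I)⁺ = {G, H, I}.
The closure contains neither all of U1 = {F, H, I} nor all of U2 = {G, I, J, K, L}, so the common attributes are not a superkey of either fragment. The join is lossy.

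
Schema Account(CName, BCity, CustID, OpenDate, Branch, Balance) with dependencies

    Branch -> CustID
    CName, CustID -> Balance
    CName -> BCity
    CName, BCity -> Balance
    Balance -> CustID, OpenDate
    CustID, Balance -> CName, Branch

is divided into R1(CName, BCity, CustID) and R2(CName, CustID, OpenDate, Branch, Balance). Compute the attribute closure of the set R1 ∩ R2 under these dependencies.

CName, BCity, CustID, OpenDate, Branch, Balance

R1 ∩ R2 = {CName, CustID}.
CName, CustID → Balance applies, adding Balance
CName → BCity applies, adding BCity
Balance → CustID, OpenDate applies, adding OpenDate
CustID, Balance → CName, Branch applies, adding Branch
Closure: {CName, BCity, CustID, OpenDate, Branch, Balance}.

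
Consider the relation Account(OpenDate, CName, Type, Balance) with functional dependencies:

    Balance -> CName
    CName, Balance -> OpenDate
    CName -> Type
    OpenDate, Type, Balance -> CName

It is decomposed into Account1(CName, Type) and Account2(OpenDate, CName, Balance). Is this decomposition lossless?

Yes

Common attributes: Account1 ∩ Account2 = {CName}.
Closure of {CName}: CName → Type applies, adding Type. So (CName)⁺ = {CName, Type}.
This closure contains every attribute of Account1, so Account1 ∩ Account2 → Account1. The join is lossless.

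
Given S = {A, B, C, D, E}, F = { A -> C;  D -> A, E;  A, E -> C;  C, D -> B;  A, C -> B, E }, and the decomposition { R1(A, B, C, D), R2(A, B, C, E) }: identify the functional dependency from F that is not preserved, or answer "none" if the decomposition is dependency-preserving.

A → C lies within R1.
D → A, E: restricted closure across fragments reaches A, E.
A, E → C lies within R2.
C, D → B lies within R1.
A, C → B, E lies within R2.
Every dependency is enforceable on the fragments, so the decomposition is dependency-preserving.

none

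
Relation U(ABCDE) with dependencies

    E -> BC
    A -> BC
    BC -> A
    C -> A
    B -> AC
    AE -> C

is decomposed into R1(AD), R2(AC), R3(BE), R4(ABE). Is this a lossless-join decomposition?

Chase test. Columns are ABCDE; row i has aⱼ where attribute j ∈ Ri, else bᵢⱼ.
Initial tableau (one row per fragment):
  row 1: a1 b12 b13 a4 b15
  row 2: a1 b22 a3 b24 b25
  row 3: b31 a2 b33 b34 a5
  row 4: a1 a2 b43 b44 a5
Rows 3 and 4 agree on E; apply E→BC and equate their BC entries.
Rows 1 and 2 agree on A; apply A→BC and equate their BC entries.
Rows 1 and 4 agree on A; apply A→BC and equate their BC entries.
Rows 1 and 3 agree on BC; apply BC→A and equate their A entries.
No row becomes fully distinguished — the join is lossy.

No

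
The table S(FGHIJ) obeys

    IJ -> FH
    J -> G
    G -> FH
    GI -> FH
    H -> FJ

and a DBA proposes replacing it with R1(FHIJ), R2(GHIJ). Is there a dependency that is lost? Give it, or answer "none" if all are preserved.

IJ → FH lies within R1.
J → G lies within R2.
G → FH: restricted closure across fragments reaches FH.
GI → FH: restricted closure across fragments reaches FH.
H → FJ lies within R1.
Every dependency is enforceable on the fragments, so the decomposition is dependency-preserving.

none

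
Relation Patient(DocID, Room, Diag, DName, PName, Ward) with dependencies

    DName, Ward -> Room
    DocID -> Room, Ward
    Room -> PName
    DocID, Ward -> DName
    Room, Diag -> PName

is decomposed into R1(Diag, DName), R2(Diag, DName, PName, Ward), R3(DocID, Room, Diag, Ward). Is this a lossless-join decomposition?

Chase test. Columns are DocID, Room, Diag, DName, PName, Ward; row i has aⱼ where attribute j ∈ Ri, else bᵢⱼ.
Initial tableau (one row per fragment):
  row 1: b11 b12 a3 a4 b15 b16
  row 2: b21 b22 a3 a4 a5 a6
  row 3: a1 a2 a3 b34 b35 a6
No row becomes fully distinguished — the join is lossy.

No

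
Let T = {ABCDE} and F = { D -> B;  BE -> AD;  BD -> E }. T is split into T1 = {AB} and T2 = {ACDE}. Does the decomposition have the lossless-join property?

No

Common attributes: T1 ∩ T2 = {A}.
No dependency enlarges {A}, so (A)⁺ = {A}.
The closure contains neither all of T1 = {AB} nor all of T2 = {ACDE}, so the common attributes are not a superkey of either fragment. The join is lossy.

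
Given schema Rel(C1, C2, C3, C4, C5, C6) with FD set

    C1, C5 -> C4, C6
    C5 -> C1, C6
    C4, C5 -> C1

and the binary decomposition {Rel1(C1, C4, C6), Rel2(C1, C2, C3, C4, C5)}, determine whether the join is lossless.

Common attributes: Rel1 ∩ Rel2 = {C1, C4}.
No dependency enlarges {C1, C4}, so (C1, C4)⁺ = {C1, C4}.
The closure contains neither all of Rel1 = {C1, C4, C6} nor all of Rel2 = {C1, C2, C3, C4, C5}, so the common attributes are not a superkey of either fragment. The join is lossy.

No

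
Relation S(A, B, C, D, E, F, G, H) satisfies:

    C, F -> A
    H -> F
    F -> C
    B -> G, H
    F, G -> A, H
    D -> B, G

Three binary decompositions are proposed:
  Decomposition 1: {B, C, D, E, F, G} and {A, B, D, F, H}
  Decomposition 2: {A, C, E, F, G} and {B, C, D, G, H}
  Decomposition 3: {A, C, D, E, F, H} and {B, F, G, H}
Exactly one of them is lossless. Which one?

Decomposition 1

Decomposition 1: common = {B, D, F}, closure = {A, B, C, D, F, G, H} → lossless.
Decomposition 2: common = {C, G}, closure = {C, G} → lossy.
Decomposition 3: common = {F, H}, closure = {A, C, F, H} → lossy.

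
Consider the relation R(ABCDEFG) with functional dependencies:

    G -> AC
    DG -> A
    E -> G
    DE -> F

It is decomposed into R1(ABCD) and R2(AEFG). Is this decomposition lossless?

Common attributes: R1 ∩ R2 = {A}.
No dependency enlarges {A}, so (A)⁺ = {A}.
The closure contains neither all of R1 = {ABCD} nor all of R2 = {AEFG}, so the common attributes are not a superkey of either fragment. The join is lossy.

No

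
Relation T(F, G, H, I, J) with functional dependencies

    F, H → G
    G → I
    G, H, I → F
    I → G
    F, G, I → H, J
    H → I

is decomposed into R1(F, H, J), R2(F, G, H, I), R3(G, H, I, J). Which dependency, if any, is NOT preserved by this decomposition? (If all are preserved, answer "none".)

F, H → G lies within R2.
G → I lies within R2.
G, H, I → F lies within R2.
I → G lies within R2.
F, G, I → H, J: restricted closure across fragments reaches H, J.
H → I lies within R2.
Every dependency is enforceable on the fragments, so the decomposition is dependency-preserving.

none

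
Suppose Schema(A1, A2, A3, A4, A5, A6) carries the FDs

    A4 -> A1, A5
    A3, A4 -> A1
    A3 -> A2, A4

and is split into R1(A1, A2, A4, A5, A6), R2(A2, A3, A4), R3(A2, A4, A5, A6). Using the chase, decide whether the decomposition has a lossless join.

No

Chase test. Columns are A1, A2, A3, A4, A5, A6; row i has aⱼ where attribute j ∈ Ri, else bᵢⱼ.
Initial tableau (one row per fragment):
  row 1: a1 a2 b13 a4 a5 a6
  row 2: b21 a2 a3 a4 b25 b26
  row 3: b31 a2 b33 a4 a5 a6
Rows 1 and 2 agree on A4; apply A4→A1, A5 and equate their A1, A5 entries.
Rows 1 and 3 agree on A4; apply A4→A1, A5 and equate their A1, A5 entries.
No row becomes fully distinguished — the join is lossy.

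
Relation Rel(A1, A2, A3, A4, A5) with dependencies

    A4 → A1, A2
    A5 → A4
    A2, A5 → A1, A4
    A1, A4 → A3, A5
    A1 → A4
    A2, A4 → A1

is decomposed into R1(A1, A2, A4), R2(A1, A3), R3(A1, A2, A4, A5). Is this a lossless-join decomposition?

Yes

Chase test. Columns are A1, A2, A3, A4, A5; row i has aⱼ where attribute j ∈ Ri, else bᵢⱼ.
Initial tableau (one row per fragment):
  row 1: a1 a2 b13 a4 b15
  row 2: a1 b22 a3 b24 b25
  row 3: a1 a2 b33 a4 a5
Rows 1 and 3 agree on A1, A4; apply A1, A4→A3, A5 and equate their A3, A5 entries.
Rows 1 and 2 agree on A1; apply A1→A4 and equate their A4 entries.
Rows 1 and 2 agree on A4; apply A4→A1, A2 and equate their A1, A2 entries.
Rows 1 and 2 agree on A1, A4; apply A1, A4→A3, A5 and equate their A3, A5 entries.
Row 1 is now all distinguished symbols — the join is lossless.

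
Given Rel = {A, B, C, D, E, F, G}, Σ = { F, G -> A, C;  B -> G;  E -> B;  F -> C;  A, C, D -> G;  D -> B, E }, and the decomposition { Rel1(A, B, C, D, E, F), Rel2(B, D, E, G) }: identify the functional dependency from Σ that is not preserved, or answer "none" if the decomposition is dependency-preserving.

F, G -> A, C

Check F, G → A, C: no single fragment contains all of {A, C, F, G}, and the restricted closure of {F, G} across the fragments never reaches {A, C}.
B → G is preserved.
E → B is preserved.
F → C is preserved.
A, C, D → G is preserved.
D → B, E is preserved.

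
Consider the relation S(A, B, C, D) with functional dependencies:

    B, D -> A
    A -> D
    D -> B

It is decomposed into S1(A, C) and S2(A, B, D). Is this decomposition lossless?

Yes

Common attributes: S1 ∩ S2 = {A}.
Closure of {A}: A → D applies, adding D; D → B applies, adding B. So (A)⁺ = {A, B, D}.
This closure contains every attribute of S2, so S1 ∩ S2 → S2. The join is lossless.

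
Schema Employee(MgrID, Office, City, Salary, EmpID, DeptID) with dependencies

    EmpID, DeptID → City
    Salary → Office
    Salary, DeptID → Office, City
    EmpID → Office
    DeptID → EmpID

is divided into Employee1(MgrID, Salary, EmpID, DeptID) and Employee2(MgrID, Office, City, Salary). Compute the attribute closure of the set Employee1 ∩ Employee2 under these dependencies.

Employee1 ∩ Employee2 = {MgrID, Salary}.
Salary → Office applies, adding Office
Closure: {MgrID, Office, Salary}.

MgrID, Office, Salary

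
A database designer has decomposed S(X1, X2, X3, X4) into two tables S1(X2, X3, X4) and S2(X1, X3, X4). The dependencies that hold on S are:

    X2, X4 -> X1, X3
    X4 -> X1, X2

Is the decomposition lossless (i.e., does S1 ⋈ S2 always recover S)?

Common attributes: S1 ∩ S2 = {X3, X4}.
Closure of {X3, X4}: X4 → X1, X2 applies, adding X1, X2. So (X3, X4)⁺ = {X1, X2, X3, X4}.
This closure contains every attribute of S1, so S1 ∩ S2 → S1. The join is lossless.

Yes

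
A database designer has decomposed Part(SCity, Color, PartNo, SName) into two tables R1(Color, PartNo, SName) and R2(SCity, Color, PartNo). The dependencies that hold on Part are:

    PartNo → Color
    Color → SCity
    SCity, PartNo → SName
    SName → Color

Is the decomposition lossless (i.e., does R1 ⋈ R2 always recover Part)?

Common attributes: R1 ∩ R2 = {Color, PartNo}.
Closure of {Color, PartNo}: Color → SCity applies, adding SCity; SCity, PartNo → SName applies, adding SName. So (Color, PartNo)⁺ = {SCity, Color, PartNo, SName}.
This closure contains every attribute of R1, so R1 ∩ R2 → R1. The join is lossless.

Yes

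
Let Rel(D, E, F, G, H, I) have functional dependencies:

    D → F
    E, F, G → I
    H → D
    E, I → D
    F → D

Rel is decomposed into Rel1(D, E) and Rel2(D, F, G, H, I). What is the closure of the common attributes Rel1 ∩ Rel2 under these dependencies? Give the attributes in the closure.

D, F

Rel1 ∩ Rel2 = {D}.
D → F applies, adding F
Closure: {D, F}.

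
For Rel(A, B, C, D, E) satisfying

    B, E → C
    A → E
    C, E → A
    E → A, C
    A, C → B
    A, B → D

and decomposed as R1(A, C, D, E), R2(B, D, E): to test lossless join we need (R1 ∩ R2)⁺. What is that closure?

R1 ∩ R2 = {D, E}.
E → A, C applies, adding A, C
A, C → B applies, adding B
Closure: {A, B, C, D, E}.

A, B, C, D, E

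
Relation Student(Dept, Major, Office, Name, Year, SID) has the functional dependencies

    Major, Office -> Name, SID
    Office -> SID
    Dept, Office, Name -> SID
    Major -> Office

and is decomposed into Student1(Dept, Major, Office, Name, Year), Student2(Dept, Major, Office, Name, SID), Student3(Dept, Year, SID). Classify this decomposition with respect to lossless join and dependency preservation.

lossless and dependency-preserving

Lossless test (chase): Rows 1 and 2 agree on Major, Office; apply Major, Office→Name, SID and equate their Name, SID entries. Row 1 is now all distinguished symbols — the join is lossless.
Dependency preservation: every FD's attributes lie within a single fragment, so each can be enforced locally — preserved.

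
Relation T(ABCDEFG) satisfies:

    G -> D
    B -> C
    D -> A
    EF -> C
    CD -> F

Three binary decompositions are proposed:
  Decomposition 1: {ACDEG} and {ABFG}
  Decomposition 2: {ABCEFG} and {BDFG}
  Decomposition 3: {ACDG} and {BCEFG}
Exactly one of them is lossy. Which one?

Decomposition 1

Decomposition 1: common = {AG}, closure = {ADG} → lossy.
Decomposition 2: common = {BFG}, closure = {ABCDFG} → lossless.
Decomposition 3: common = {CG}, closure = {ACDFG} → lossless.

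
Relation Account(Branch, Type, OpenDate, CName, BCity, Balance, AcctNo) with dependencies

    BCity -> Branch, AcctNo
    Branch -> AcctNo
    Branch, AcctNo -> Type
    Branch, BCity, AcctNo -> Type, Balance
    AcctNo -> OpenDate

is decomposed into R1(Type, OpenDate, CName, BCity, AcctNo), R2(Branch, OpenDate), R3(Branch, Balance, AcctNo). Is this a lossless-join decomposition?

No

Chase test. Columns are Branch, Type, OpenDate, CName, BCity, Balance, AcctNo; row i has aⱼ where attribute j ∈ Ri, else bᵢⱼ.
Initial tableau (one row per fragment):
  row 1: b11 a2 a3 a4 a5 b16 a7
  row 2: a1 b22 a3 b24 b25 b26 b27
  row 3: a1 b32 b33 b34 b35 a6 a7
Rows 2 and 3 agree on Branch; apply Branch→AcctNo and equate their AcctNo entries.
Rows 2 and 3 agree on Branch, AcctNo; apply Branch, AcctNo→Type and equate their Type entries.
Rows 1 and 3 agree on AcctNo; apply AcctNo→OpenDate and equate their OpenDate entries.
No row becomes fully distinguished — the join is lossy.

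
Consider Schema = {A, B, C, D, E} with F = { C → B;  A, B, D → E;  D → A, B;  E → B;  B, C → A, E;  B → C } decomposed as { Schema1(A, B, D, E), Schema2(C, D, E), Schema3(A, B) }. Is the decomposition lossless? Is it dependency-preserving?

Lossless test (chase): Rows 1 and 2 agree on D; apply D→A, B and equate their A, B entries. Rows 1 and 2 agree on B; apply B→C and equate their C entries. Rows 1 and 3 agree on B; apply B→C and equate their C entries. Rows 1 and 3 agree on B, C; apply B, C→A, E and equate their A, E entries. Row 1 is now all distinguished symbols — the join is lossless.
Dependency preservation: C → B; B, C → A, E; B → C are not contained in any single fragment, but the restricted closure of each left-hand side across the fragments still reaches the right-hand side; the remaining FDs each lie inside some fragment. All dependencies are preserved.

lossless and dependency-preserving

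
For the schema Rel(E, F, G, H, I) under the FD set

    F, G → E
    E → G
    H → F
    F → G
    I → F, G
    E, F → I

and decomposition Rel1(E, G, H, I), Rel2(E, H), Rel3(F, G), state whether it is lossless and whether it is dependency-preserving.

lossy and not dependency-preserving

Lossless test (chase): Rows 1 and 2 agree on E; apply E→G and equate their G entries. Rows 1 and 2 agree on H; apply H→F and equate their F entries. Rows 1 and 2 agree on E, F; apply E, F→I and equate their I entries. No row becomes fully distinguished — the join is lossy.
Dependency preservation: the restricted closure of {F, G} across the fragments never reaches {E}, so F, G → E cannot be enforced without a join — not preserved.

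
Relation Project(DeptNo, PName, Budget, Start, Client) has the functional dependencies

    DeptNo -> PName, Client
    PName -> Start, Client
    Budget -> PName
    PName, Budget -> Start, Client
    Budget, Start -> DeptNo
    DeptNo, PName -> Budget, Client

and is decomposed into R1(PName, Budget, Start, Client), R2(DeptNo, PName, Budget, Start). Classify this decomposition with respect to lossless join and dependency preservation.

Lossless test: (PName, Budget, Start)⁺ = {DeptNo, PName, Budget, Start, Client}, which contains all of one fragment — lossless.
Dependency preservation: DeptNo → PName, Client; DeptNo, PName → Budget, Client are not contained in any single fragment, but the restricted closure of each left-hand side across the fragments still reaches the right-hand side; the remaining FDs each lie inside some fragment. All dependencies are preserved.

lossless and dependency-preserving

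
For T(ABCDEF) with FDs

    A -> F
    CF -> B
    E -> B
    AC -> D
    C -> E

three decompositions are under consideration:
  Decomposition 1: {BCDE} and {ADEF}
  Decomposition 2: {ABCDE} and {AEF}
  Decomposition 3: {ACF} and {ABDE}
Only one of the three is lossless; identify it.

Decomposition 1: common = {DE}, closure = {BDE} → lossy.
Decomposition 2: common = {AE}, closure = {ABEF} → lossless.
Decomposition 3: common = {A}, closure = {AF} → lossy.

Decomposition 2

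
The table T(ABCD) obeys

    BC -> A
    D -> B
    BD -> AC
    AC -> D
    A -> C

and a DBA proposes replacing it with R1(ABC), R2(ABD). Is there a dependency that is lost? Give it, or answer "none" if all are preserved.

none

BC → A lies within R1.
D → B lies within R2.
BD → AC: restricted closure across fragments reaches AC.
AC → D: restricted closure across fragments reaches D.
A → C lies within R1.
Every dependency is enforceable on the fragments, so the decomposition is dependency-preserving.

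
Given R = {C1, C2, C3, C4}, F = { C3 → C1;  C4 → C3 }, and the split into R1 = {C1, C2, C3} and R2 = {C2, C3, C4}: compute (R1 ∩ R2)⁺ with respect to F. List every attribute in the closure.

R1 ∩ R2 = {C2, C3}.
C3 → C1 applies, adding C1
Closure: {C1, C2, C3}.

C1, C2, C3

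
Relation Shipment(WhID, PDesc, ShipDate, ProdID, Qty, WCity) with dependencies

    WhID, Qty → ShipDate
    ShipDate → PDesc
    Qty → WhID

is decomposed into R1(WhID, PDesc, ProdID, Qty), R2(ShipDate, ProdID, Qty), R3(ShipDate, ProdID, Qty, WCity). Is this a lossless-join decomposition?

Yes

Chase test. Columns are WhID, PDesc, ShipDate, ProdID, Qty, WCity; row i has aⱼ where attribute j ∈ Ri, else bᵢⱼ.
Initial tableau (one row per fragment):
  row 1: a1 a2 b13 a4 a5 b16
  row 2: b21 b22 a3 a4 a5 b26
  row 3: b31 b32 a3 a4 a5 a6
Rows 2 and 3 agree on ShipDate; apply ShipDate→PDesc and equate their PDesc entries.
Rows 1 and 2 agree on Qty; apply Qty→WhID and equate their WhID entries.
Rows 1 and 3 agree on Qty; apply Qty→WhID and equate their WhID entries.
Rows 1 and 2 agree on WhID, Qty; apply WhID, Qty→ShipDate and equate their ShipDate entries.
Rows 1 and 2 agree on ShipDate; apply ShipDate→PDesc and equate their PDesc entries.
Row 3 is now all distinguished symbols — the join is lossless.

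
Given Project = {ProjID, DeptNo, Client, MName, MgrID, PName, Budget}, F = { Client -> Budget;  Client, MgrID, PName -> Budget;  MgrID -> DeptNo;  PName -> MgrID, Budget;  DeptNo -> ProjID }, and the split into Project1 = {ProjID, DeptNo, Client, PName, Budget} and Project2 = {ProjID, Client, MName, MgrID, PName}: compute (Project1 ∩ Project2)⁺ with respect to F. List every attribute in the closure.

ProjID, DeptNo, Client, MgrID, PName, Budget

Project1 ∩ Project2 = {ProjID, Client, PName}.
Client → Budget applies, adding Budget
PName → MgrID, Budget applies, adding MgrID
MgrID → DeptNo applies, adding DeptNo
Closure: {ProjID, DeptNo, Client, MgrID, PName, Budget}.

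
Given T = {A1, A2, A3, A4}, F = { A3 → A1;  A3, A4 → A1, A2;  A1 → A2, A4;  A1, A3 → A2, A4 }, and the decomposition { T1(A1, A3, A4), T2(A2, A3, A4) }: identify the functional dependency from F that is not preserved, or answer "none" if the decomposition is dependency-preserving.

A1 → A2, A4

Check A1 → A2, A4: no single fragment contains all of {A1, A2, A4}, and the restricted closure of {A1} across the fragments never reaches {A2, A4}.
A3 → A1 is preserved.
A3, A4 → A1, A2 is preserved.
A1, A3 → A2, A4 is preserved.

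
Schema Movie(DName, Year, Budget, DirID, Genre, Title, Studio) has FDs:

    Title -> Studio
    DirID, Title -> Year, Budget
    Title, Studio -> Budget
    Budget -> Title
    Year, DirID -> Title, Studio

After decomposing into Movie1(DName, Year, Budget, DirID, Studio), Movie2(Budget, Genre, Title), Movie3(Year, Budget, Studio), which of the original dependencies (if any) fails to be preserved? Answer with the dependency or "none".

none

Title → Studio: restricted closure across fragments reaches Studio.
DirID, Title → Year, Budget: restricted closure across fragments reaches Year, Budget.
Title, Studio → Budget: restricted closure across fragments reaches Budget.
Budget → Title lies within Movie2.
Year, DirID → Title, Studio: restricted closure across fragments reaches Title, Studio.
Every dependency is enforceable on the fragments, so the decomposition is dependency-preserving.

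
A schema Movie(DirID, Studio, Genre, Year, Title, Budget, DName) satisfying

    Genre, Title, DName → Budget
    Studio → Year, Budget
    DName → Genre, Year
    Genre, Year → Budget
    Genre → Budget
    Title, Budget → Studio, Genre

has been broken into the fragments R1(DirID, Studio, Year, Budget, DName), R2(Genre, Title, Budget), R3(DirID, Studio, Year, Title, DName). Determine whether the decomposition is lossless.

Yes

Chase test. Columns are DirID, Studio, Genre, Year, Title, Budget, DName; row i has aⱼ where attribute j ∈ Ri, else bᵢⱼ.
Initial tableau (one row per fragment):
  row 1: a1 a2 b13 a4 b15 a6 a7
  row 2: b21 b22 a3 b24 a5 a6 b27
  row 3: a1 a2 b33 a4 a5 b36 a7
Rows 1 and 3 agree on Studio; apply Studio→Year, Budget and equate their Year, Budget entries.
Rows 1 and 3 agree on DName; apply DName→Genre, Year and equate their Genre, Year entries.
Rows 2 and 3 agree on Title, Budget; apply Title, Budget→Studio, Genre and equate their Studio, Genre entries.
Rows 1 and 2 agree on Studio; apply Studio→Year, Budget and equate their Year, Budget entries.
Row 3 is now all distinguished symbols — the join is lossless.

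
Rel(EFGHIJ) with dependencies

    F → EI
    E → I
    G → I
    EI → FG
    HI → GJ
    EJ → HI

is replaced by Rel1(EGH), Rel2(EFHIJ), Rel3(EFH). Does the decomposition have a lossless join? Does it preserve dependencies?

lossless but not dependency-preserving

Lossless test (chase): Rows 2 and 3 agree on F; apply F→EI and equate their EI entries. Rows 1 and 2 agree on E; apply E→I and equate their I entries. Rows 1 and 2 agree on EI; apply EI→FG and equate their FG entries. Rows 1 and 3 agree on EI; apply EI→FG and equate their FG entries. Rows 1 and 2 agree on HI; apply HI→GJ and equate their GJ entries. Rows 1 and 3 agree on HI; apply HI→GJ and equate their GJ entries. Row 1 is now all distinguished symbols — the join is lossless.
Dependency preservation: the restricted closure of {G} across the fragments never reaches {I}, so G → I cannot be enforced without a join — not preserved.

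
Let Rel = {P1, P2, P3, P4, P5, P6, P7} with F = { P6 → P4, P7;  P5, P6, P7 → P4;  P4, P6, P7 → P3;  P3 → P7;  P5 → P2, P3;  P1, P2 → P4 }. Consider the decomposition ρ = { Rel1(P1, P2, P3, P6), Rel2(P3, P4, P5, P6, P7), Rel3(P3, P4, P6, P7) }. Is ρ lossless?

Chase test. Columns are P1, P2, P3, P4, P5, P6, P7; row i has aⱼ where attribute j ∈ Reli, else bᵢⱼ.
Initial tableau (one row per fragment):
  row 1: a1 a2 a3 b14 b15 a6 b17
  row 2: b21 b22 a3 a4 a5 a6 a7
  row 3: b31 b32 a3 a4 b35 a6 a7
Rows 1 and 2 agree on P6; apply P6→P4, P7 and equate their P4, P7 entries.
No row becomes fully distinguished — the join is lossy.

No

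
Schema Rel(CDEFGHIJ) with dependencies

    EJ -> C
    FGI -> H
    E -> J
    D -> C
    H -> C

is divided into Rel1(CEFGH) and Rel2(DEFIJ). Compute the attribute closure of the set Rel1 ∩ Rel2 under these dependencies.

CEFJ

Rel1 ∩ Rel2 = {EF}.
E → J applies, adding J
EJ → C applies, adding C
Closure: {CEFJ}.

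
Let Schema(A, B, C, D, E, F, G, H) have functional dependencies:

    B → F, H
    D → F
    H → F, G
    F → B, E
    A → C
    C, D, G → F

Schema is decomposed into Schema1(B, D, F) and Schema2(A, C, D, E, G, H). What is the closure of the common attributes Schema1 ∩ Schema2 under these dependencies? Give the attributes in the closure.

Schema1 ∩ Schema2 = {D}.
D → F applies, adding F
F → B, E applies, adding B, E
B → F, H applies, adding H
H → F, G applies, adding G
Closure: {B, D, E, F, G, H}.

B, D, E, F, G, H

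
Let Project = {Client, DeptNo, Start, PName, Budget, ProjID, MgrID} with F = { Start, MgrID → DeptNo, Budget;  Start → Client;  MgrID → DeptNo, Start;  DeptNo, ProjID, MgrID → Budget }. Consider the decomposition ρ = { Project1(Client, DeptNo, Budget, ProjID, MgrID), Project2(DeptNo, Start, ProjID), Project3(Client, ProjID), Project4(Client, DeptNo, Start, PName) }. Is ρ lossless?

No

Chase test. Columns are Client, DeptNo, Start, PName, Budget, ProjID, MgrID; row i has aⱼ where attribute j ∈ Projecti, else bᵢⱼ.
Initial tableau (one row per fragment):
  row 1: a1 a2 b13 b14 a5 a6 a7
  row 2: b21 a2 a3 b24 b25 a6 b27
  row 3: a1 b32 b33 b34 b35 a6 b37
  row 4: a1 a2 a3 a4 b45 b46 b47
Rows 2 and 4 agree on Start; apply Start→Client and equate their Client entries.
No row becomes fully distinguished — the join is lossy.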